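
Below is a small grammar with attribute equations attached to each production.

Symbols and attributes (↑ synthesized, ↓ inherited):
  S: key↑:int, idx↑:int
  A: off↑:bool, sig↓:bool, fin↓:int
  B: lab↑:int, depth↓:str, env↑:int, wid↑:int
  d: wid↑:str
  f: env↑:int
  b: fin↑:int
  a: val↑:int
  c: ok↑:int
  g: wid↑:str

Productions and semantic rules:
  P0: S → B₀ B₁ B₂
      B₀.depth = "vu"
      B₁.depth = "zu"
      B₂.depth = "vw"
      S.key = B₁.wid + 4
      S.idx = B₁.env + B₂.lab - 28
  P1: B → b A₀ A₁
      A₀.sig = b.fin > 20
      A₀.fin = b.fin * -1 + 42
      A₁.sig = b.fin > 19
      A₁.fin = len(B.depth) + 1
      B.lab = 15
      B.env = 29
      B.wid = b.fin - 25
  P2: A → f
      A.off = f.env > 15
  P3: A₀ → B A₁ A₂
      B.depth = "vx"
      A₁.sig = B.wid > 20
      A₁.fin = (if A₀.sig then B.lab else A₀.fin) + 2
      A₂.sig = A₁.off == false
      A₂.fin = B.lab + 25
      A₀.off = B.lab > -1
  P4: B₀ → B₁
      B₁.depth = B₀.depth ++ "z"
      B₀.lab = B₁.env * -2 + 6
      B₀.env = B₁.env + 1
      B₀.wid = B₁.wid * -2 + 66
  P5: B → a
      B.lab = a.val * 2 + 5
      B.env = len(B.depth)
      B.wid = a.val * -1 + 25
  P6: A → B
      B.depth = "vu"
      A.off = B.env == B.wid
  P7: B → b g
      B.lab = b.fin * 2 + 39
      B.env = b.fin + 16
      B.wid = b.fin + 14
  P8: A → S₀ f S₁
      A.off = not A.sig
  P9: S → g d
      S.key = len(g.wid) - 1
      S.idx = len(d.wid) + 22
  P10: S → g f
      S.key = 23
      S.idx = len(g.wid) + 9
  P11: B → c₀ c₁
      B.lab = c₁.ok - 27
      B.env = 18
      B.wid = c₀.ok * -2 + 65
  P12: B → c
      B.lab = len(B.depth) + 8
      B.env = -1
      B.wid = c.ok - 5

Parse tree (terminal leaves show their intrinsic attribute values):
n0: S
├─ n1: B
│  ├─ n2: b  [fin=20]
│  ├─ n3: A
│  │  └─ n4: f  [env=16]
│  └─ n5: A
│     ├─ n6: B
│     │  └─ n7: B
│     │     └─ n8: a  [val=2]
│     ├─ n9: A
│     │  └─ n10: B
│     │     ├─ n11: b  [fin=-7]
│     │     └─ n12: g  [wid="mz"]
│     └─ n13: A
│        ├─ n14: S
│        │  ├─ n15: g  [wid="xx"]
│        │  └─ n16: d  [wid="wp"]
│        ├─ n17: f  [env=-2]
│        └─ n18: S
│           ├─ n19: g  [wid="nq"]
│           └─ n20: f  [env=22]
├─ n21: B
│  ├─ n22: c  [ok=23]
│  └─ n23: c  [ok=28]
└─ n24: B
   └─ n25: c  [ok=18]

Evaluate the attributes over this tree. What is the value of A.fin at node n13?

25

1. n1.depth = "vu"  ["vu"]
2. n2.fin = 20  [terminal]
3. n3.sig = false  [b.fin > 20]
4. n3.fin = 22  [b.fin * -1 + 42]
5. n4.env = 16  [terminal]
6. n3.off = true  [f.env > 15]
7. n5.sig = true  [b.fin > 19]
8. n5.fin = 3  [len(B.depth) + 1]
9. n6.depth = "vx"  ["vx"]
10. n7.depth = "vxz"  [B₀.depth ++ "z"]
11. n8.val = 2  [terminal]
12. n7.lab = 9  [a.val * 2 + 5]
13. n7.env = 3  [len(B.depth)]
14. n7.wid = 23  [a.val * -1 + 25]
15. n6.lab = 0  [B₁.env * -2 + 6]
16. n6.env = 4  [B₁.env + 1]
17. n6.wid = 20  [B₁.wid * -2 + 66]
18. n9.sig = false  [B.wid > 20]
19. n9.fin = 2  [(if A₀.sig then B.lab else A₀.fin) + 2]
20. n10.depth = "vu"  ["vu"]
21. n11.fin = -7  [terminal]
22. n12.wid = "mz"  [terminal]
23. n10.lab = 25  [b.fin * 2 + 39]
24. n10.env = 9  [b.fin + 16]
25. n10.wid = 7  [b.fin + 14]
26. n9.off = false  [B.env == B.wid]
27. n13.sig = true  [A₁.off == false]
28. n13.fin = 25  [B.lab + 25]
29. n15.wid = "xx"  [terminal]
30. n16.wid = "wp"  [terminal]
31. n14.key = 1  [len(g.wid) - 1]
32. n14.idx = 24  [len(d.wid) + 22]
33. n17.env = -2  [terminal]
34. n19.wid = "nq"  [terminal]
35. n20.env = 22  [terminal]
36. n18.key = 23  [23]
37. n18.idx = 11  [len(g.wid) + 9]
38. n13.off = false  [not A.sig]
39. n5.off = true  [B.lab > -1]
40. n1.lab = 15  [15]
41. n1.env = 29  [29]
42. n1.wid = -5  [b.fin - 25]
43. n21.depth = "zu"  ["zu"]
44. n22.ok = 23  [terminal]
45. n23.ok = 28  [terminal]
46. n21.lab = 1  [c₁.ok - 27]
47. n21.env = 18  [18]
48. n21.wid = 19  [c₀.ok * -2 + 65]
49. n24.depth = "vw"  ["vw"]
50. n25.ok = 18  [terminal]
51. n24.lab = 10  [len(B.depth) + 8]
52. n24.env = -1  [-1]
53. n24.wid = 13  [c.ok - 5]
54. n0.key = 23  [B₁.wid + 4]
55. n0.idx = 0  [B₁.env + B₂.lab - 28]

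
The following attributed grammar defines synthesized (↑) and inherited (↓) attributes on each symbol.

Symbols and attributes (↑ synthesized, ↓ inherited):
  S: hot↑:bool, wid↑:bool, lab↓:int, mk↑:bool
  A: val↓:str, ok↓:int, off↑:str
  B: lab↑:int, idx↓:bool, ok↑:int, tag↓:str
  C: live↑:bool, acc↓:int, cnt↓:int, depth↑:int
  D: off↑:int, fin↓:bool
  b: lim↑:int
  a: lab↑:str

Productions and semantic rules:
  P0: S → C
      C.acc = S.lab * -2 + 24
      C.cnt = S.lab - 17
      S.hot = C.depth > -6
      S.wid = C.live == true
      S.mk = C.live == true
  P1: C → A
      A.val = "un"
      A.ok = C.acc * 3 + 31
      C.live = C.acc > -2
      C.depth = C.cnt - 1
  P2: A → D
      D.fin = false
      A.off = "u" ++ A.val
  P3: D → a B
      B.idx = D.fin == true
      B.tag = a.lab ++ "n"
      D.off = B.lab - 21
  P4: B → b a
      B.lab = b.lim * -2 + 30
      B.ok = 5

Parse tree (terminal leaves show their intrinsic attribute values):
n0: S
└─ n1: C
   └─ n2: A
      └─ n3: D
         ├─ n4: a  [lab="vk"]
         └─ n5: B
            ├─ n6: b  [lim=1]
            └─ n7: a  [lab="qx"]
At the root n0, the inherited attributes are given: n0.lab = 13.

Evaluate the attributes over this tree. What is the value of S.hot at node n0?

true

1. n0.lab = 13  [given at root]
2. n1.acc = -2  [S.lab * -2 + 24]
3. n1.cnt = -4  [S.lab - 17]
4. n2.val = "un"  ["un"]
5. n2.ok = 25  [C.acc * 3 + 31]
6. n3.fin = false  [false]
7. n4.lab = "vk"  [terminal]
8. n5.idx = false  [D.fin == true]
9. n5.tag = "vkn"  [a.lab ++ "n"]
10. n6.lim = 1  [terminal]
11. n7.lab = "qx"  [terminal]
12. n5.lab = 28  [b.lim * -2 + 30]
13. n5.ok = 5  [5]
14. n3.off = 7  [B.lab - 21]
15. n2.off = "uun"  ["u" ++ A.val]
16. n1.live = false  [C.acc > -2]
17. n1.depth = -5  [C.cnt - 1]
18. n0.hot = true  [C.depth > -6]
19. n0.wid = false  [C.live == true]
20. n0.mk = false  [C.live == true]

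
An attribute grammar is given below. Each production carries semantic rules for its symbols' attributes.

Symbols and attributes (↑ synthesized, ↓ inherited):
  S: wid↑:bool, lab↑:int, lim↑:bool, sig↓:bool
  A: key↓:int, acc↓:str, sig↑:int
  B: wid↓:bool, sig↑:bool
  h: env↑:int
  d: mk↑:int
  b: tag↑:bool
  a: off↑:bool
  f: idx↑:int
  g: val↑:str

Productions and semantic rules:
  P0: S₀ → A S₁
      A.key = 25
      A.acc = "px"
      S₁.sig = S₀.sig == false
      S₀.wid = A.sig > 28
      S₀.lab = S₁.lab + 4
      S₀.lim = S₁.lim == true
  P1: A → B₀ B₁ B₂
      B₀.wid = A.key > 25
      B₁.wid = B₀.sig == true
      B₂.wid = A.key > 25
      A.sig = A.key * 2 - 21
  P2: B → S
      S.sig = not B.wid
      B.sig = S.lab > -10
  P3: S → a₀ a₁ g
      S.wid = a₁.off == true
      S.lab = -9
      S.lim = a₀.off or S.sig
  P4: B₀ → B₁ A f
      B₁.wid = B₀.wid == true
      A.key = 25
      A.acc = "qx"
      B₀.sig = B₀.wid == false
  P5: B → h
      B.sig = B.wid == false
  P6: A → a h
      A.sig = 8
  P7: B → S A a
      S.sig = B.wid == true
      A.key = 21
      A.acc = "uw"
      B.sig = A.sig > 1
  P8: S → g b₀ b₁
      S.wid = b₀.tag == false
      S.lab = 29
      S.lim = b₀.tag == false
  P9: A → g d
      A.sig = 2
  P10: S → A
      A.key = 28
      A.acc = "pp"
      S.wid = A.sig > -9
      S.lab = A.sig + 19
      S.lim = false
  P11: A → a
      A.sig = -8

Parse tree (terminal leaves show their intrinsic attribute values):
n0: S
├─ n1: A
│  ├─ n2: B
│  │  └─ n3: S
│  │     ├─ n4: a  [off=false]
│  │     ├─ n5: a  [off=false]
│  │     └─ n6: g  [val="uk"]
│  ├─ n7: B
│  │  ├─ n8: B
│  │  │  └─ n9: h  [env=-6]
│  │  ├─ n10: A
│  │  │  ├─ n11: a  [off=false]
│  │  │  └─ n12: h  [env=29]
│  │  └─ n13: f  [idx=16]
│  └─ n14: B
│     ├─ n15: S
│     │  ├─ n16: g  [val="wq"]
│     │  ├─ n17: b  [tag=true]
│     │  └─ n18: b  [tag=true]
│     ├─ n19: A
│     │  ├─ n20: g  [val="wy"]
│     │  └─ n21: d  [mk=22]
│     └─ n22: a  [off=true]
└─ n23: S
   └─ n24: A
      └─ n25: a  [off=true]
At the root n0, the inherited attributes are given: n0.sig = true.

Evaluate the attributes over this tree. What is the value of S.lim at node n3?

true

1. n0.sig = true  [given at root]
2. n1.key = 25  [25]
3. n1.acc = "px"  ["px"]
4. n2.wid = false  [A.key > 25]
5. n3.sig = true  [not B.wid]
6. n4.off = false  [terminal]
7. n5.off = false  [terminal]
8. n6.val = "uk"  [terminal]
9. n3.wid = false  [a₁.off == true]
10. n3.lab = -9  [-9]
11. n3.lim = true  [a₀.off or S.sig]
12. n2.sig = true  [S.lab > -10]
13. n7.wid = true  [B₀.sig == true]
14. n8.wid = true  [B₀.wid == true]
15. n9.env = -6  [terminal]
16. n8.sig = false  [B.wid == false]
17. n10.key = 25  [25]
18. n10.acc = "qx"  ["qx"]
19. n11.off = false  [terminal]
20. n12.env = 29  [terminal]
21. n10.sig = 8  [8]
22. n13.idx = 16  [terminal]
23. n7.sig = false  [B₀.wid == false]
24. n14.wid = false  [A.key > 25]
25. n15.sig = false  [B.wid == true]
26. n16.val = "wq"  [terminal]
27. n17.tag = true  [terminal]
28. n18.tag = true  [terminal]
29. n15.wid = false  [b₀.tag == false]
30. n15.lab = 29  [29]
31. n15.lim = false  [b₀.tag == false]
32. n19.key = 21  [21]
33. n19.acc = "uw"  ["uw"]
34. n20.val = "wy"  [terminal]
35. n21.mk = 22  [terminal]
36. n19.sig = 2  [2]
37. n22.off = true  [terminal]
38. n14.sig = true  [A.sig > 1]
39. n1.sig = 29  [A.key * 2 - 21]
40. n23.sig = false  [S₀.sig == false]
41. n24.key = 28  [28]
42. n24.acc = "pp"  ["pp"]
43. n25.off = true  [terminal]
44. n24.sig = -8  [-8]
45. n23.wid = true  [A.sig > -9]
46. n23.lab = 11  [A.sig + 19]
47. n23.lim = false  [false]
48. n0.wid = true  [A.sig > 28]
49. n0.lab = 15  [S₁.lab + 4]
50. n0.lim = false  [S₁.lim == true]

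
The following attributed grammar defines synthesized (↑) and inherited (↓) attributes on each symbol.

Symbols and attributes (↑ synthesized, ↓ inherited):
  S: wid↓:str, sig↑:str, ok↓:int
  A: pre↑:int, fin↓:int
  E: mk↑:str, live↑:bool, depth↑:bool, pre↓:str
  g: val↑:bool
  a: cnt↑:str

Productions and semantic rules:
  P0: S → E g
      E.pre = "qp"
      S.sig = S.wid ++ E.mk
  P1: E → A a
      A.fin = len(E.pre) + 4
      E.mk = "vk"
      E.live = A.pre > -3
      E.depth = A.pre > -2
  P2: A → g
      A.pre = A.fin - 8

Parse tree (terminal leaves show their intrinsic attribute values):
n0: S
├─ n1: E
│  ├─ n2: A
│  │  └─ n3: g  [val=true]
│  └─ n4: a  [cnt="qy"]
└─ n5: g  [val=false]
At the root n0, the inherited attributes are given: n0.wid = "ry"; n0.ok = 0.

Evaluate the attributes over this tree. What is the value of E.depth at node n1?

false

1. n0.wid = "ry"  [given at root]
2. n0.ok = 0  [given at root]
3. n1.pre = "qp"  ["qp"]
4. n2.fin = 6  [len(E.pre) + 4]
5. n3.val = true  [terminal]
6. n2.pre = -2  [A.fin - 8]
7. n4.cnt = "qy"  [terminal]
8. n1.mk = "vk"  ["vk"]
9. n1.live = true  [A.pre > -3]
10. n1.depth = false  [A.pre > -2]
11. n5.val = false  [terminal]
12. n0.sig = "ryvk"  [S.wid ++ E.mk]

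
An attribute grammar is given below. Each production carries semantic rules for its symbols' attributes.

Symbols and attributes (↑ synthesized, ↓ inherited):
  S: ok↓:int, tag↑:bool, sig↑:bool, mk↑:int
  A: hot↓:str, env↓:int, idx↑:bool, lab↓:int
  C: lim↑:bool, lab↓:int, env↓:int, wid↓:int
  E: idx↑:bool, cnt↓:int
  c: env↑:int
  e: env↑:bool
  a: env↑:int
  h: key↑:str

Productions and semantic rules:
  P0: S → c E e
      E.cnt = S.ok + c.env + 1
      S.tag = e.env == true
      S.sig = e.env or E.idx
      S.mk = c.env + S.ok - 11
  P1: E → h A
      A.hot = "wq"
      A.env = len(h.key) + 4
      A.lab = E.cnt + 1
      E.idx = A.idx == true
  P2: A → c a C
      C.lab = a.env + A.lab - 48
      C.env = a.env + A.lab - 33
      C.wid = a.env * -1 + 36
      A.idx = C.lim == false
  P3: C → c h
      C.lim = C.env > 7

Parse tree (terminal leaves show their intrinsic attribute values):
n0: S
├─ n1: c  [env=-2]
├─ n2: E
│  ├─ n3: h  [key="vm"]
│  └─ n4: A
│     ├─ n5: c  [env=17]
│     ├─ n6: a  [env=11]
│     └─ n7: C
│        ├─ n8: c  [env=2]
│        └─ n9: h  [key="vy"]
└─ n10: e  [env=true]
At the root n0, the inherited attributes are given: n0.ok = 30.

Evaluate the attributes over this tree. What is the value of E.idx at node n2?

false

1. n0.ok = 30  [given at root]
2. n1.env = -2  [terminal]
3. n2.cnt = 29  [S.ok + c.env + 1]
4. n3.key = "vm"  [terminal]
5. n4.hot = "wq"  ["wq"]
6. n4.env = 6  [len(h.key) + 4]
7. n4.lab = 30  [E.cnt + 1]
8. n5.env = 17  [terminal]
9. n6.env = 11  [terminal]
10. n7.lab = -7  [a.env + A.lab - 48]
11. n7.env = 8  [a.env + A.lab - 33]
12. n7.wid = 25  [a.env * -1 + 36]
13. n8.env = 2  [terminal]
14. n9.key = "vy"  [terminal]
15. n7.lim = true  [C.env > 7]
16. n4.idx = false  [C.lim == false]
17. n2.idx = false  [A.idx == true]
18. n10.env = true  [terminal]
19. n0.tag = true  [e.env == true]
20. n0.sig = true  [e.env or E.idx]
21. n0.mk = 17  [c.env + S.ok - 11]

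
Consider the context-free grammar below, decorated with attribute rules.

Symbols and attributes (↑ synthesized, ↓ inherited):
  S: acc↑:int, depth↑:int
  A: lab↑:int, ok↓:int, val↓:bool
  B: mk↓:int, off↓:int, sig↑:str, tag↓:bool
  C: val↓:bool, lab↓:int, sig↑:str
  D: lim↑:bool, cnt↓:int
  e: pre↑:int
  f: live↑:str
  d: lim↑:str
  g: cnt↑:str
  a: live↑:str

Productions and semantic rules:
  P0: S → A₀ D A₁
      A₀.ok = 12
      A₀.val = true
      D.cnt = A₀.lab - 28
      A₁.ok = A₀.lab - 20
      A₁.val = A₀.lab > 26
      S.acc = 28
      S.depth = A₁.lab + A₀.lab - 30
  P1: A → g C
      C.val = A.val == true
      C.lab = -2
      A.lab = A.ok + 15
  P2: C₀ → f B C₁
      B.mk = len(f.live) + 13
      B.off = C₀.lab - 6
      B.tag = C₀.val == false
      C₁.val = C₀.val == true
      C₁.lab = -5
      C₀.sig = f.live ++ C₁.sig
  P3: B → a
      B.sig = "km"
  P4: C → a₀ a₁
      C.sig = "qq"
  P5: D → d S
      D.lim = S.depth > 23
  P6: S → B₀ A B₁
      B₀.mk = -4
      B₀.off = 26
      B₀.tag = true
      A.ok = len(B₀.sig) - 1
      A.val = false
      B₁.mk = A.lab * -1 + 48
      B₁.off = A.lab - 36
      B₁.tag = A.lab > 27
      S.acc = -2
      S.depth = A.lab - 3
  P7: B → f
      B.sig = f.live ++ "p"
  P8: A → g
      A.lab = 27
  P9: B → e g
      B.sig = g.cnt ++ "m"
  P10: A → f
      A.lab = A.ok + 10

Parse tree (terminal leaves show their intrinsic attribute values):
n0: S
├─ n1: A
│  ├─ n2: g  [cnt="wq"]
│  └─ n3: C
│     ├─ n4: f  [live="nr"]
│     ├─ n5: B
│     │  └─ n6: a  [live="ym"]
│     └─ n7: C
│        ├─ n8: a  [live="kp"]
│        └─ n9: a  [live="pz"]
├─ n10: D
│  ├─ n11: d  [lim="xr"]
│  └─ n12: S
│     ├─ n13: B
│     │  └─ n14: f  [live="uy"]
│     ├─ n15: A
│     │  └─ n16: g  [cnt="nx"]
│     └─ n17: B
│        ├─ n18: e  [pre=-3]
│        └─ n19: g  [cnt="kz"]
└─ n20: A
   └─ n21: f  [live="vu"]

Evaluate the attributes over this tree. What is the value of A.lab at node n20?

17

1. n1.ok = 12  [12]
2. n1.val = true  [true]
3. n2.cnt = "wq"  [terminal]
4. n3.val = true  [A.val == true]
5. n3.lab = -2  [-2]
6. n4.live = "nr"  [terminal]
7. n5.mk = 15  [len(f.live) + 13]
8. n5.off = -8  [C₀.lab - 6]
9. n5.tag = false  [C₀.val == false]
10. n6.live = "ym"  [terminal]
11. n5.sig = "km"  ["km"]
12. n7.val = true  [C₀.val == true]
13. n7.lab = -5  [-5]
14. n8.live = "kp"  [terminal]
15. n9.live = "pz"  [terminal]
16. n7.sig = "qq"  ["qq"]
17. n3.sig = "nrqq"  [f.live ++ C₁.sig]
18. n1.lab = 27  [A.ok + 15]
19. n10.cnt = -1  [A₀.lab - 28]
20. n11.lim = "xr"  [terminal]
21. n13.mk = -4  [-4]
22. n13.off = 26  [26]
23. n13.tag = true  [true]
24. n14.live = "uy"  [terminal]
25. n13.sig = "uyp"  [f.live ++ "p"]
26. n15.ok = 2  [len(B₀.sig) - 1]
27. n15.val = false  [false]
28. n16.cnt = "nx"  [terminal]
29. n15.lab = 27  [27]
30. n17.mk = 21  [A.lab * -1 + 48]
31. n17.off = -9  [A.lab - 36]
32. n17.tag = false  [A.lab > 27]
33. n18.pre = -3  [terminal]
34. n19.cnt = "kz"  [terminal]
35. n17.sig = "kzm"  [g.cnt ++ "m"]
36. n12.acc = -2  [-2]
37. n12.depth = 24  [A.lab - 3]
38. n10.lim = true  [S.depth > 23]
39. n20.ok = 7  [A₀.lab - 20]
40. n20.val = true  [A₀.lab > 26]
41. n21.live = "vu"  [terminal]
42. n20.lab = 17  [A.ok + 10]
43. n0.acc = 28  [28]
44. n0.depth = 14  [A₁.lab + A₀.lab - 30]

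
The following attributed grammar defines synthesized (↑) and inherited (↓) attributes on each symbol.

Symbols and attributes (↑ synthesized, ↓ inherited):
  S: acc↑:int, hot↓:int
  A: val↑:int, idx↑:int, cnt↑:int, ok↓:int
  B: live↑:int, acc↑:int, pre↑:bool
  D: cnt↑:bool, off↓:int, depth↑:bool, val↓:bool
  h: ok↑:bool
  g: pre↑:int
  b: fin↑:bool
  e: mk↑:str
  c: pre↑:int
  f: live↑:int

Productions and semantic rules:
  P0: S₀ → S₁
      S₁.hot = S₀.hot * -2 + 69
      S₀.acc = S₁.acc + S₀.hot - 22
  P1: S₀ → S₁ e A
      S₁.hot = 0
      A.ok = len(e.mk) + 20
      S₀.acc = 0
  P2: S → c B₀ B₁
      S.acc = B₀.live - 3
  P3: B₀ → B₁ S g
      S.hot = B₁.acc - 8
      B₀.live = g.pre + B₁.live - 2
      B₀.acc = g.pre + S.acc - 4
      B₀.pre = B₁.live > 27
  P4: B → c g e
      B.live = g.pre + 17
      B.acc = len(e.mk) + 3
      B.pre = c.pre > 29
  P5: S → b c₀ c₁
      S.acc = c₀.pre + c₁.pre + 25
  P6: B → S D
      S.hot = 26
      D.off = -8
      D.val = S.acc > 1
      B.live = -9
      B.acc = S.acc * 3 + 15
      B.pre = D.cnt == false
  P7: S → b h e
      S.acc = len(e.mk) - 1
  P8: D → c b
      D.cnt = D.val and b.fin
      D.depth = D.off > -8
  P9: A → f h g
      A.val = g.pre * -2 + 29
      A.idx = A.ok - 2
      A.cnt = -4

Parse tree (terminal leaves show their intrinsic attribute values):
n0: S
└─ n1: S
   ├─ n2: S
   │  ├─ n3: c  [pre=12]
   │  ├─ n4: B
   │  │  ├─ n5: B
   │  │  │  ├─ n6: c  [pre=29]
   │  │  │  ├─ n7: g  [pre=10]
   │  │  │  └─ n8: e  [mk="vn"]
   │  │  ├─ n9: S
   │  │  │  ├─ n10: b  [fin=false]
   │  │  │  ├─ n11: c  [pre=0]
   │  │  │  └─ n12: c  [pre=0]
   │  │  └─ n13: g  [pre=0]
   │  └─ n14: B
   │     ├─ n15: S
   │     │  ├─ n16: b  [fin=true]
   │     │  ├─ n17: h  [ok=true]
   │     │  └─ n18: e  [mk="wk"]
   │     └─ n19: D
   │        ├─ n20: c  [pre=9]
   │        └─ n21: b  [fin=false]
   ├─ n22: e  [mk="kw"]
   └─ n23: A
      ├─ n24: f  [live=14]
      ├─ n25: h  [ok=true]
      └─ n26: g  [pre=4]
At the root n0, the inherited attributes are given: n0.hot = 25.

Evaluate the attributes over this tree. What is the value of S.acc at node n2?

22

1. n0.hot = 25  [given at root]
2. n1.hot = 19  [S₀.hot * -2 + 69]
3. n2.hot = 0  [0]
4. n3.pre = 12  [terminal]
5. n6.pre = 29  [terminal]
6. n7.pre = 10  [terminal]
7. n8.mk = "vn"  [terminal]
8. n5.live = 27  [g.pre + 17]
9. n5.acc = 5  [len(e.mk) + 3]
10. n5.pre = false  [c.pre > 29]
11. n9.hot = -3  [B₁.acc - 8]
12. n10.fin = false  [terminal]
13. n11.pre = 0  [terminal]
14. n12.pre = 0  [terminal]
15. n9.acc = 25  [c₀.pre + c₁.pre + 25]
16. n13.pre = 0  [terminal]
17. n4.live = 25  [g.pre + B₁.live - 2]
18. n4.acc = 21  [g.pre + S.acc - 4]
19. n4.pre = false  [B₁.live > 27]
20. n15.hot = 26  [26]
21. n16.fin = true  [terminal]
22. n17.ok = true  [terminal]
23. n18.mk = "wk"  [terminal]
24. n15.acc = 1  [len(e.mk) - 1]
25. n19.off = -8  [-8]
26. n19.val = false  [S.acc > 1]
27. n20.pre = 9  [terminal]
28. n21.fin = false  [terminal]
29. n19.cnt = false  [D.val and b.fin]
30. n19.depth = false  [D.off > -8]
31. n14.live = -9  [-9]
32. n14.acc = 18  [S.acc * 3 + 15]
33. n14.pre = true  [D.cnt == false]
34. n2.acc = 22  [B₀.live - 3]
35. n22.mk = "kw"  [terminal]
36. n23.ok = 22  [len(e.mk) + 20]
37. n24.live = 14  [terminal]
38. n25.ok = true  [terminal]
39. n26.pre = 4  [terminal]
40. n23.val = 21  [g.pre * -2 + 29]
41. n23.idx = 20  [A.ok - 2]
42. n23.cnt = -4  [-4]
43. n1.acc = 0  [0]
44. n0.acc = 3  [S₁.acc + S₀.hot - 22]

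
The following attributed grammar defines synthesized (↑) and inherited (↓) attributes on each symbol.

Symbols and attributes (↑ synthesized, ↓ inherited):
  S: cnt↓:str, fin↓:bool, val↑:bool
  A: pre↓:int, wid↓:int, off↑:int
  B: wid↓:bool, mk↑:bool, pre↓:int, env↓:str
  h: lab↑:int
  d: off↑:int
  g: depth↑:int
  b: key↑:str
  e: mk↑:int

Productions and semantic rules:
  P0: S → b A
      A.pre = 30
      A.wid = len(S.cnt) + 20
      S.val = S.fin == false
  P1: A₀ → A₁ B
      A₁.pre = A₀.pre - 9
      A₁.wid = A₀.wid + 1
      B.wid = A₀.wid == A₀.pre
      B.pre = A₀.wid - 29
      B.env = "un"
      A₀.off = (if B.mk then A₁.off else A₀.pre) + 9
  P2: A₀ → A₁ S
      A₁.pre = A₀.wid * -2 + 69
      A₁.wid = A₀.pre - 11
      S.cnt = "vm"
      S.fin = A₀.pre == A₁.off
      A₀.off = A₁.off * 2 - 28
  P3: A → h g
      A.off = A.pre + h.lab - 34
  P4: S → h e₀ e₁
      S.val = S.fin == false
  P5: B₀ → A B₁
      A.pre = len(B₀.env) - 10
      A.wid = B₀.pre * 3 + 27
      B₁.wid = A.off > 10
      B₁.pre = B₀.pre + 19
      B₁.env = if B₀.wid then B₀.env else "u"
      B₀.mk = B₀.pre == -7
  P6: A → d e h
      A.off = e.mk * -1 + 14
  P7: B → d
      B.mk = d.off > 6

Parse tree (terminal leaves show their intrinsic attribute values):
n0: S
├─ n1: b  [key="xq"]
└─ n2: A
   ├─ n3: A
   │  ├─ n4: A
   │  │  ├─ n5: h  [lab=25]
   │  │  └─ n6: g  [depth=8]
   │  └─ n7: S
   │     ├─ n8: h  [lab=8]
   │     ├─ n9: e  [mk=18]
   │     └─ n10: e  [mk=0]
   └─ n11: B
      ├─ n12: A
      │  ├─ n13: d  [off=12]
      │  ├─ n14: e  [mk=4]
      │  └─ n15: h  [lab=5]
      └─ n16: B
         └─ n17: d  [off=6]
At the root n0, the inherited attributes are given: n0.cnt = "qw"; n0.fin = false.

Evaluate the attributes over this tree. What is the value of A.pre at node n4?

23

1. n0.cnt = "qw"  [given at root]
2. n0.fin = false  [given at root]
3. n1.key = "xq"  [terminal]
4. n2.pre = 30  [30]
5. n2.wid = 22  [len(S.cnt) + 20]
6. n3.pre = 21  [A₀.pre - 9]
7. n3.wid = 23  [A₀.wid + 1]
8. n4.pre = 23  [A₀.wid * -2 + 69]
9. n4.wid = 10  [A₀.pre - 11]
10. n5.lab = 25  [terminal]
11. n6.depth = 8  [terminal]
12. n4.off = 14  [A.pre + h.lab - 34]
13. n7.cnt = "vm"  ["vm"]
14. n7.fin = false  [A₀.pre == A₁.off]
15. n8.lab = 8  [terminal]
16. n9.mk = 18  [terminal]
17. n10.mk = 0  [terminal]
18. n7.val = true  [S.fin == false]
19. n3.off = 0  [A₁.off * 2 - 28]
20. n11.wid = false  [A₀.wid == A₀.pre]
21. n11.pre = -7  [A₀.wid - 29]
22. n11.env = "un"  ["un"]
23. n12.pre = -8  [len(B₀.env) - 10]
24. n12.wid = 6  [B₀.pre * 3 + 27]
25. n13.off = 12  [terminal]
26. n14.mk = 4  [terminal]
27. n15.lab = 5  [terminal]
28. n12.off = 10  [e.mk * -1 + 14]
29. n16.wid = false  [A.off > 10]
30. n16.pre = 12  [B₀.pre + 19]
31. n16.env = "u"  [if B₀.wid then B₀.env else "u"]
32. n17.off = 6  [terminal]
33. n16.mk = false  [d.off > 6]
34. n11.mk = true  [B₀.pre == -7]
35. n2.off = 9  [(if B.mk then A₁.off else A₀.pre) + 9]
36. n0.val = true  [S.fin == false]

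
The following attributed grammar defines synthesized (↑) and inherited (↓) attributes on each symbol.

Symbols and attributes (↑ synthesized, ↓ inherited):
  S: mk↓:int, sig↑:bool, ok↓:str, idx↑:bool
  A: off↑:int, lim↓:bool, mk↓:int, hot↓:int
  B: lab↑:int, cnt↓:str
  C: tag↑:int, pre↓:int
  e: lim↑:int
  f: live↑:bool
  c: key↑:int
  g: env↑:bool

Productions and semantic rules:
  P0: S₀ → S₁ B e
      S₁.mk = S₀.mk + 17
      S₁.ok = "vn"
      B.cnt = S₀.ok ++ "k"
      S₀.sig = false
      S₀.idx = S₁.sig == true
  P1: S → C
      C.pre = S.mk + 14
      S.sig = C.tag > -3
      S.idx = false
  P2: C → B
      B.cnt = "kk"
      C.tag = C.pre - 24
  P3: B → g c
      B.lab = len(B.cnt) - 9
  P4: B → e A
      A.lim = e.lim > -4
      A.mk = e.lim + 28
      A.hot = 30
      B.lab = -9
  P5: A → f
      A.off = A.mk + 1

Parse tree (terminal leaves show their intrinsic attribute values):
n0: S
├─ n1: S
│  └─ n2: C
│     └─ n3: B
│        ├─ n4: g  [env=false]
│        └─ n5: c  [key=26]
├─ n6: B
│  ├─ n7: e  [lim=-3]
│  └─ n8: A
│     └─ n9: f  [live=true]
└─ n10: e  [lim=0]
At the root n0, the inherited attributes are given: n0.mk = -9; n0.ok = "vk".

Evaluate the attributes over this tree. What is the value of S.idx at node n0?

true

1. n0.mk = -9  [given at root]
2. n0.ok = "vk"  [given at root]
3. n1.mk = 8  [S₀.mk + 17]
4. n1.ok = "vn"  ["vn"]
5. n2.pre = 22  [S.mk + 14]
6. n3.cnt = "kk"  ["kk"]
7. n4.env = false  [terminal]
8. n5.key = 26  [terminal]
9. n3.lab = -7  [len(B.cnt) - 9]
10. n2.tag = -2  [C.pre - 24]
11. n1.sig = true  [C.tag > -3]
12. n1.idx = false  [false]
13. n6.cnt = "vkk"  [S₀.ok ++ "k"]
14. n7.lim = -3  [terminal]
15. n8.lim = true  [e.lim > -4]
16. n8.mk = 25  [e.lim + 28]
17. n8.hot = 30  [30]
18. n9.live = true  [terminal]
19. n8.off = 26  [A.mk + 1]
20. n6.lab = -9  [-9]
21. n10.lim = 0  [terminal]
22. n0.sig = false  [false]
23. n0.idx = true  [S₁.sig == true]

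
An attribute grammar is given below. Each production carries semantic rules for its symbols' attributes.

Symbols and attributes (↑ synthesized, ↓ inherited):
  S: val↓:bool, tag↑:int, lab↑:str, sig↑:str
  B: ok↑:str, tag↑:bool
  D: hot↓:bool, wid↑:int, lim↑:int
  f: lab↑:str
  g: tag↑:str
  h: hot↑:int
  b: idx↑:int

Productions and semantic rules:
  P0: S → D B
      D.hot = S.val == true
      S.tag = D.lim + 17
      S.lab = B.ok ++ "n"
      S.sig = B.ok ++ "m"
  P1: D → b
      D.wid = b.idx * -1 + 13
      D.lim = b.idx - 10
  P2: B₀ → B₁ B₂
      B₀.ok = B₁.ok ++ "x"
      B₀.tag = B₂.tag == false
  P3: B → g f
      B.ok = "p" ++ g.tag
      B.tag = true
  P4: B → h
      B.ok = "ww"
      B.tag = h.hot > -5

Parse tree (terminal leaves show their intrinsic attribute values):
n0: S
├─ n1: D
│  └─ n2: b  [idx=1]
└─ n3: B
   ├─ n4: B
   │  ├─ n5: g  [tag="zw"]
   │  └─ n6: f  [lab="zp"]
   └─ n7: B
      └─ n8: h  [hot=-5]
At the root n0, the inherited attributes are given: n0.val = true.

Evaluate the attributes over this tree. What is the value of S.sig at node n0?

"pzwxm"

1. n0.val = true  [given at root]
2. n1.hot = true  [S.val == true]
3. n2.idx = 1  [terminal]
4. n1.wid = 12  [b.idx * -1 + 13]
5. n1.lim = -9  [b.idx - 10]
6. n5.tag = "zw"  [terminal]
7. n6.lab = "zp"  [terminal]
8. n4.ok = "pzw"  ["p" ++ g.tag]
9. n4.tag = true  [true]
10. n8.hot = -5  [terminal]
11. n7.ok = "ww"  ["ww"]
12. n7.tag = false  [h.hot > -5]
13. n3.ok = "pzwx"  [B₁.ok ++ "x"]
14. n3.tag = true  [B₂.tag == false]
15. n0.tag = 8  [D.lim + 17]
16. n0.lab = "pzwxn"  [B.ok ++ "n"]
17. n0.sig = "pzwxm"  [B.ok ++ "m"]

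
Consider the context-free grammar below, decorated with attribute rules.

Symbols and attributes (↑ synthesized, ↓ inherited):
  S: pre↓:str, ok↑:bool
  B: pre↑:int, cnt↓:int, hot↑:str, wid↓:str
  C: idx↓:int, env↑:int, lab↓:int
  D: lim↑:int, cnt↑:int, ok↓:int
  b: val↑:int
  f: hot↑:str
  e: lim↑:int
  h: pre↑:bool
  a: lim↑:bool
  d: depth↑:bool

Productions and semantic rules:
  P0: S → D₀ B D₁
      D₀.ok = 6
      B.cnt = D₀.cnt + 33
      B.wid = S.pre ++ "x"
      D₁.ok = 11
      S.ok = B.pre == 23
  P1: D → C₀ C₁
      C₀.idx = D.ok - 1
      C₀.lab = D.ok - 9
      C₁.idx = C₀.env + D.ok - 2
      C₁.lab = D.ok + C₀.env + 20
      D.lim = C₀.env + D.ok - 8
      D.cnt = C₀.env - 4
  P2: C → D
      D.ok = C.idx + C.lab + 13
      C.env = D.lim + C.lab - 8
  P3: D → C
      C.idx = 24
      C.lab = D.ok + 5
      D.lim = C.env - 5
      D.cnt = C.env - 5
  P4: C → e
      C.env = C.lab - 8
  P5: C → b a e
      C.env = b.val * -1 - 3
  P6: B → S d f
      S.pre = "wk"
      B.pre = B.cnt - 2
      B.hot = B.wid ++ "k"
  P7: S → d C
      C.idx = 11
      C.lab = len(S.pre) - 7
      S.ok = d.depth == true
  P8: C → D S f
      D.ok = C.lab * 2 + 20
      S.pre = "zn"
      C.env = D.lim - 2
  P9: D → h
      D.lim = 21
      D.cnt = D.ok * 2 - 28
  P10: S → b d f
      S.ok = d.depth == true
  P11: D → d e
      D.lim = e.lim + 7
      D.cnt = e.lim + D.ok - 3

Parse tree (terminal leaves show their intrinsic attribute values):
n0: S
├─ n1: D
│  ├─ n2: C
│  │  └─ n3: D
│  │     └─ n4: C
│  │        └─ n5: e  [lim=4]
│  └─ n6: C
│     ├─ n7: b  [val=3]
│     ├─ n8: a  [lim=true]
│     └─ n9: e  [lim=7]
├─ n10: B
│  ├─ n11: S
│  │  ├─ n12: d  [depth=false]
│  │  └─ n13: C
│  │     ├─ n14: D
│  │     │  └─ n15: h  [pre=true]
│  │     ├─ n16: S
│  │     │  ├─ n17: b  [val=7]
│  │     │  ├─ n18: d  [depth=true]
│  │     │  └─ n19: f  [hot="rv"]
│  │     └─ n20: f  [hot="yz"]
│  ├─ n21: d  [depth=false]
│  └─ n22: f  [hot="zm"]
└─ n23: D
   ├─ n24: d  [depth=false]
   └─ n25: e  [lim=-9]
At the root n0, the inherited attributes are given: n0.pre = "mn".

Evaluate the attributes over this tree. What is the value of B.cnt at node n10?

1. n0.pre = "mn"  [given at root]
2. n1.ok = 6  [6]
3. n2.idx = 5  [D.ok - 1]
4. n2.lab = -3  [D.ok - 9]
5. n3.ok = 15  [C.idx + C.lab + 13]
6. n4.idx = 24  [24]
7. n4.lab = 20  [D.ok + 5]
8. n5.lim = 4  [terminal]
9. n4.env = 12  [C.lab - 8]
10. n3.lim = 7  [C.env - 5]
11. n3.cnt = 7  [C.env - 5]
12. n2.env = -4  [D.lim + C.lab - 8]
13. n6.idx = 0  [C₀.env + D.ok - 2]
14. n6.lab = 22  [D.ok + C₀.env + 20]
15. n7.val = 3  [terminal]
16. n8.lim = true  [terminal]
17. n9.lim = 7  [terminal]
18. n6.env = -6  [b.val * -1 - 3]
19. n1.lim = -6  [C₀.env + D.ok - 8]
20. n1.cnt = -8  [C₀.env - 4]
21. n10.cnt = 25  [D₀.cnt + 33]
22. n10.wid = "mnx"  [S.pre ++ "x"]
23. n11.pre = "wk"  ["wk"]
24. n12.depth = false  [terminal]
25. n13.idx = 11  [11]
26. n13.lab = -5  [len(S.pre) - 7]
27. n14.ok = 10  [C.lab * 2 + 20]
28. n15.pre = true  [terminal]
29. n14.lim = 21  [21]
30. n14.cnt = -8  [D.ok * 2 - 28]
31. n16.pre = "zn"  ["zn"]
32. n17.val = 7  [terminal]
33. n18.depth = true  [terminal]
34. n19.hot = "rv"  [terminal]
35. n16.ok = true  [d.depth == true]
36. n20.hot = "yz"  [terminal]
37. n13.env = 19  [D.lim - 2]
38. n11.ok = false  [d.depth == true]
39. n21.depth = false  [terminal]
40. n22.hot = "zm"  [terminal]
41. n10.pre = 23  [B.cnt - 2]
42. n10.hot = "mnxk"  [B.wid ++ "k"]
43. n23.ok = 11  [11]
44. n24.depth = false  [terminal]
45. n25.lim = -9  [terminal]
46. n23.lim = -2  [e.lim + 7]
47. n23.cnt = -1  [e.lim + D.ok - 3]
48. n0.ok = true  [B.pre == 23]

25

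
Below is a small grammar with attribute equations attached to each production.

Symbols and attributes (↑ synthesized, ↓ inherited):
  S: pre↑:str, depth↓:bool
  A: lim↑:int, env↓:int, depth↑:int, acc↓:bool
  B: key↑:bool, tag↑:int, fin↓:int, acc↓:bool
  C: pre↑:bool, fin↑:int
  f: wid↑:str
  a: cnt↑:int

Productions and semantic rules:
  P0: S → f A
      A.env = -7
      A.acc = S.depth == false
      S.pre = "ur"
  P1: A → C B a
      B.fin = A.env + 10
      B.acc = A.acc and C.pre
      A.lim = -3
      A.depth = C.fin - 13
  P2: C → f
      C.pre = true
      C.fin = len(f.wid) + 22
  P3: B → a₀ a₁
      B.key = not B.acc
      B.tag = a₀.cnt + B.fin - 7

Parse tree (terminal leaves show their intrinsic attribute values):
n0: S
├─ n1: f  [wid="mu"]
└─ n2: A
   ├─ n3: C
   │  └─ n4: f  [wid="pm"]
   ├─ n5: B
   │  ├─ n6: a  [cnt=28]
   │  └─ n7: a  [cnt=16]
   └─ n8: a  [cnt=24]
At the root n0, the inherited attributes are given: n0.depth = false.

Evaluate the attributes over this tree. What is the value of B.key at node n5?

false

1. n0.depth = false  [given at root]
2. n1.wid = "mu"  [terminal]
3. n2.env = -7  [-7]
4. n2.acc = true  [S.depth == false]
5. n4.wid = "pm"  [terminal]
6. n3.pre = true  [true]
7. n3.fin = 24  [len(f.wid) + 22]
8. n5.fin = 3  [A.env + 10]
9. n5.acc = true  [A.acc and C.pre]
10. n6.cnt = 28  [terminal]
11. n7.cnt = 16  [terminal]
12. n5.key = false  [not B.acc]
13. n5.tag = 24  [a₀.cnt + B.fin - 7]
14. n8.cnt = 24  [terminal]
15. n2.lim = -3  [-3]
16. n2.depth = 11  [C.fin - 13]
17. n0.pre = "ur"  ["ur"]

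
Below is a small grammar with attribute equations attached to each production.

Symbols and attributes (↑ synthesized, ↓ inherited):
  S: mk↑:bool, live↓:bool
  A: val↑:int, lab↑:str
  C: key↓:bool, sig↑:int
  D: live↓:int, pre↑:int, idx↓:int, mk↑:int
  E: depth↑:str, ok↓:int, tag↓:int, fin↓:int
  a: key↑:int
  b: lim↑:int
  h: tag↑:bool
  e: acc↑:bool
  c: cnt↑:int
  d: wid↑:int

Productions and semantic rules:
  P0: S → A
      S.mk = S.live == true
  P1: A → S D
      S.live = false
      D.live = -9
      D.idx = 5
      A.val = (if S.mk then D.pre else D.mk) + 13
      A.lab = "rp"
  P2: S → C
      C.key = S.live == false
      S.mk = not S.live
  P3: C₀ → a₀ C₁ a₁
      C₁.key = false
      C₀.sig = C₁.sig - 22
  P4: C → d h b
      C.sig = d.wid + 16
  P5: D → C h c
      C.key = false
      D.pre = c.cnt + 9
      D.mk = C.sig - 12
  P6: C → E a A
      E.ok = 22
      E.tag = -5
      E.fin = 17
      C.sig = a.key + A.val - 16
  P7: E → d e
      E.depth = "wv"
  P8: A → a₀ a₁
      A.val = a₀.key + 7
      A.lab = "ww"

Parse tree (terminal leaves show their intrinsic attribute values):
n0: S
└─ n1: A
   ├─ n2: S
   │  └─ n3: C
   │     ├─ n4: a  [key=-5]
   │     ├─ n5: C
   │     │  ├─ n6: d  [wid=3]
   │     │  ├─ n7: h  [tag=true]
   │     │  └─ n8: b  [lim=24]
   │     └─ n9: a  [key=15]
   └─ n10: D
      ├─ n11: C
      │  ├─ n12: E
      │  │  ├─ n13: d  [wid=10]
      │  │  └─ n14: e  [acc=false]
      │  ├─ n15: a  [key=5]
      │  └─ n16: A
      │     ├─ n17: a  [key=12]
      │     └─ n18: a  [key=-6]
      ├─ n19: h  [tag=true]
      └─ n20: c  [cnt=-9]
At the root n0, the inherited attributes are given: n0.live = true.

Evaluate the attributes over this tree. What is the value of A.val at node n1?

1. n0.live = true  [given at root]
2. n2.live = false  [false]
3. n3.key = true  [S.live == false]
4. n4.key = -5  [terminal]
5. n5.key = false  [false]
6. n6.wid = 3  [terminal]
7. n7.tag = true  [terminal]
8. n8.lim = 24  [terminal]
9. n5.sig = 19  [d.wid + 16]
10. n9.key = 15  [terminal]
11. n3.sig = -3  [C₁.sig - 22]
12. n2.mk = true  [not S.live]
13. n10.live = -9  [-9]
14. n10.idx = 5  [5]
15. n11.key = false  [false]
16. n12.ok = 22  [22]
17. n12.tag = -5  [-5]
18. n12.fin = 17  [17]
19. n13.wid = 10  [terminal]
20. n14.acc = false  [terminal]
21. n12.depth = "wv"  ["wv"]
22. n15.key = 5  [terminal]
23. n17.key = 12  [terminal]
24. n18.key = -6  [terminal]
25. n16.val = 19  [a₀.key + 7]
26. n16.lab = "ww"  ["ww"]
27. n11.sig = 8  [a.key + A.val - 16]
28. n19.tag = true  [terminal]
29. n20.cnt = -9  [terminal]
30. n10.pre = 0  [c.cnt + 9]
31. n10.mk = -4  [C.sig - 12]
32. n1.val = 13  [(if S.mk then D.pre else D.mk) + 13]
33. n1.lab = "rp"  ["rp"]
34. n0.mk = true  [S.live == true]

13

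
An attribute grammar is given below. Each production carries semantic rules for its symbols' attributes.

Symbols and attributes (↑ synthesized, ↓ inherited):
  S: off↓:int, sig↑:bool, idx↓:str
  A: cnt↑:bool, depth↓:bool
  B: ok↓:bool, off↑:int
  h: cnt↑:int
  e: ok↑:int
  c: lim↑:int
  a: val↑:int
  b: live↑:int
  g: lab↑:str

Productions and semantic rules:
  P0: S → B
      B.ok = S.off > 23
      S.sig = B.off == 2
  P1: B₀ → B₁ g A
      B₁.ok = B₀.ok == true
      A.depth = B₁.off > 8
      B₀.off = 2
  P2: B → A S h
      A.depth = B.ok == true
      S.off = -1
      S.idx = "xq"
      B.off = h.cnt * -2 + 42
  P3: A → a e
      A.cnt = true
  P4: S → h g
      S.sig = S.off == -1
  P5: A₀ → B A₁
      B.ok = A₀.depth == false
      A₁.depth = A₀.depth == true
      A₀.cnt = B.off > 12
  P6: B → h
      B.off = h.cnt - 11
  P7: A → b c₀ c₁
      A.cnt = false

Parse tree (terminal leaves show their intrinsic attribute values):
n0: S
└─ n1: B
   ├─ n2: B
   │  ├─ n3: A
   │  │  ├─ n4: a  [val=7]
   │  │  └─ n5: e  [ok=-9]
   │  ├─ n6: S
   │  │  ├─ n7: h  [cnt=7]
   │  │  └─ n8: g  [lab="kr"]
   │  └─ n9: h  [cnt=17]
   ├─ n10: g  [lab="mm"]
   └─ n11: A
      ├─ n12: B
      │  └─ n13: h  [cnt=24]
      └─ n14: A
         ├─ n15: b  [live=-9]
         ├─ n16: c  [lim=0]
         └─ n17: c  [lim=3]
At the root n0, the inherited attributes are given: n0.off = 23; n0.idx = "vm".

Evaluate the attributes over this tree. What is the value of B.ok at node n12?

1. n0.off = 23  [given at root]
2. n0.idx = "vm"  [given at root]
3. n1.ok = false  [S.off > 23]
4. n2.ok = false  [B₀.ok == true]
5. n3.depth = false  [B.ok == true]
6. n4.val = 7  [terminal]
7. n5.ok = -9  [terminal]
8. n3.cnt = true  [true]
9. n6.off = -1  [-1]
10. n6.idx = "xq"  ["xq"]
11. n7.cnt = 7  [terminal]
12. n8.lab = "kr"  [terminal]
13. n6.sig = true  [S.off == -1]
14. n9.cnt = 17  [terminal]
15. n2.off = 8  [h.cnt * -2 + 42]
16. n10.lab = "mm"  [terminal]
17. n11.depth = false  [B₁.off > 8]
18. n12.ok = true  [A₀.depth == false]
19. n13.cnt = 24  [terminal]
20. n12.off = 13  [h.cnt - 11]
21. n14.depth = false  [A₀.depth == true]
22. n15.live = -9  [terminal]
23. n16.lim = 0  [terminal]
24. n17.lim = 3  [terminal]
25. n14.cnt = false  [false]
26. n11.cnt = true  [B.off > 12]
27. n1.off = 2  [2]
28. n0.sig = true  [B.off == 2]

true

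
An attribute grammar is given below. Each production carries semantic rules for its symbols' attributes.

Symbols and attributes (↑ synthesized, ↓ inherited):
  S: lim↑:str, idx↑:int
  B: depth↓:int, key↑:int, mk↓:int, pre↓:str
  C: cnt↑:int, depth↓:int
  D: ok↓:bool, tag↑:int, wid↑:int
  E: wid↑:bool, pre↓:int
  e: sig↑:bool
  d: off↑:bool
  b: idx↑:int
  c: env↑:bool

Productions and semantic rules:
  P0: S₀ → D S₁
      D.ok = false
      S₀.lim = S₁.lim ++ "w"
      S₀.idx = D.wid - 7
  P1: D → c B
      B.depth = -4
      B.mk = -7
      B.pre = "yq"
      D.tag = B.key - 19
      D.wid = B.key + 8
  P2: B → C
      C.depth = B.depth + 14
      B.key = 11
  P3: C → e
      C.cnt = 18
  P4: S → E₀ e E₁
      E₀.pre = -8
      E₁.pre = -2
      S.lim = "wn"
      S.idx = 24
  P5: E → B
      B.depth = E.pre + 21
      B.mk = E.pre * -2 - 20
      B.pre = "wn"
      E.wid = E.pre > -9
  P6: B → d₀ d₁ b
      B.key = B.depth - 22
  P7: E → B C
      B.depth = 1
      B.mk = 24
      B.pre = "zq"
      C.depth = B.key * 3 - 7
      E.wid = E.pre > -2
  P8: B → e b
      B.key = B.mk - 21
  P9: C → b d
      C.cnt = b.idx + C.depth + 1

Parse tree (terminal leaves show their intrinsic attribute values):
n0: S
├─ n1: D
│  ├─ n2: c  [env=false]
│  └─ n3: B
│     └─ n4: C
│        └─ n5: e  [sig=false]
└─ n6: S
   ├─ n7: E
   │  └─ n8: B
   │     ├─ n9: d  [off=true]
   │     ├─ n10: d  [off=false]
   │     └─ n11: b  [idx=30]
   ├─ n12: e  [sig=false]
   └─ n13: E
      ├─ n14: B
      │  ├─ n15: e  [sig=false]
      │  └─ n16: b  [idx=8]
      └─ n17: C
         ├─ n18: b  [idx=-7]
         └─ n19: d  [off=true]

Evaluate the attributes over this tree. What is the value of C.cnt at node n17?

-4

1. n1.ok = false  [false]
2. n2.env = false  [terminal]
3. n3.depth = -4  [-4]
4. n3.mk = -7  [-7]
5. n3.pre = "yq"  ["yq"]
6. n4.depth = 10  [B.depth + 14]
7. n5.sig = false  [terminal]
8. n4.cnt = 18  [18]
9. n3.key = 11  [11]
10. n1.tag = -8  [B.key - 19]
11. n1.wid = 19  [B.key + 8]
12. n7.pre = -8  [-8]
13. n8.depth = 13  [E.pre + 21]
14. n8.mk = -4  [E.pre * -2 - 20]
15. n8.pre = "wn"  ["wn"]
16. n9.off = true  [terminal]
17. n10.off = false  [terminal]
18. n11.idx = 30  [terminal]
19. n8.key = -9  [B.depth - 22]
20. n7.wid = true  [E.pre > -9]
21. n12.sig = false  [terminal]
22. n13.pre = -2  [-2]
23. n14.depth = 1  [1]
24. n14.mk = 24  [24]
25. n14.pre = "zq"  ["zq"]
26. n15.sig = false  [terminal]
27. n16.idx = 8  [terminal]
28. n14.key = 3  [B.mk - 21]
29. n17.depth = 2  [B.key * 3 - 7]
30. n18.idx = -7  [terminal]
31. n19.off = true  [terminal]
32. n17.cnt = -4  [b.idx + C.depth + 1]
33. n13.wid = false  [E.pre > -2]
34. n6.lim = "wn"  ["wn"]
35. n6.idx = 24  [24]
36. n0.lim = "wnw"  [S₁.lim ++ "w"]
37. n0.idx = 12  [D.wid - 7]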